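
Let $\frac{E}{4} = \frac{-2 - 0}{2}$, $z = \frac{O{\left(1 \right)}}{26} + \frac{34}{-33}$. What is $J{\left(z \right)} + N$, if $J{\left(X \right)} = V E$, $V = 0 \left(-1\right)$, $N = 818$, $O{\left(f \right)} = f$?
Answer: $818$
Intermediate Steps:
$z = - \frac{851}{858}$ ($z = 1 \cdot \frac{1}{26} + \frac{34}{-33} = 1 \cdot \frac{1}{26} + 34 \left(- \frac{1}{33}\right) = \frac{1}{26} - \frac{34}{33} = - \frac{851}{858} \approx -0.99184$)
$V = 0$
$E = -4$ ($E = 4 \frac{-2 - 0}{2} = 4 \left(-2 + 0\right) \frac{1}{2} = 4 \left(\left(-2\right) \frac{1}{2}\right) = 4 \left(-1\right) = -4$)
$J{\left(X \right)} = 0$ ($J{\left(X \right)} = 0 \left(-4\right) = 0$)
$J{\left(z \right)} + N = 0 + 818 = 818$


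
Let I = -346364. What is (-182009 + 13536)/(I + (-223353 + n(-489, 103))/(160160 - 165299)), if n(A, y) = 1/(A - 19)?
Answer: 439817635476/904108551443 ≈ 0.48647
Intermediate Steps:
n(A, y) = 1/(-19 + A)
(-182009 + 13536)/(I + (-223353 + n(-489, 103))/(160160 - 165299)) = (-182009 + 13536)/(-346364 + (-223353 + 1/(-19 - 489))/(160160 - 165299)) = -168473/(-346364 + (-223353 + 1/(-508))/(-5139)) = -168473/(-346364 + (-223353 - 1/508)*(-1/5139)) = -168473/(-346364 - 113463325/508*(-1/5139)) = -168473/(-346364 + 113463325/2610612) = -168473/(-904108551443/2610612) = -168473*(-2610612/904108551443) = 439817635476/904108551443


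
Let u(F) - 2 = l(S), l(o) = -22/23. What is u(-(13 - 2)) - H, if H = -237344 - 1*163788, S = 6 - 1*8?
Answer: 9226060/23 ≈ 4.0113e+5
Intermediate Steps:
S = -2 (S = 6 - 8 = -2)
l(o) = -22/23 (l(o) = -22*1/23 = -22/23)
H = -401132 (H = -237344 - 163788 = -401132)
u(F) = 24/23 (u(F) = 2 - 22/23 = 24/23)
u(-(13 - 2)) - H = 24/23 - 1*(-401132) = 24/23 + 401132 = 9226060/23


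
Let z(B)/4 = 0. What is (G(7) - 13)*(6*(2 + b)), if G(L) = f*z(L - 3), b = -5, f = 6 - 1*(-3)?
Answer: 234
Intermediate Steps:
f = 9 (f = 6 + 3 = 9)
z(B) = 0 (z(B) = 4*0 = 0)
G(L) = 0 (G(L) = 9*0 = 0)
(G(7) - 13)*(6*(2 + b)) = (0 - 13)*(6*(2 - 5)) = -78*(-3) = -13*(-18) = 234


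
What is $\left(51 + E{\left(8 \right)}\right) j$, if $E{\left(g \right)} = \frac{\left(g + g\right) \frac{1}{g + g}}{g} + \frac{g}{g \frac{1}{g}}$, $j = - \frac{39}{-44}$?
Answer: $\frac{1677}{32} \approx 52.406$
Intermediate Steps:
$j = \frac{39}{44}$ ($j = \left(-39\right) \left(- \frac{1}{44}\right) = \frac{39}{44} \approx 0.88636$)
$E{\left(g \right)} = g + \frac{1}{g}$ ($E{\left(g \right)} = \frac{2 g \frac{1}{2 g}}{g} + \frac{g}{1} = \frac{2 g \frac{1}{2 g}}{g} + g 1 = 1 \frac{1}{g} + g = \frac{1}{g} + g = g + \frac{1}{g}$)
$\left(51 + E{\left(8 \right)}\right) j = \left(51 + \left(8 + \frac{1}{8}\right)\right) \frac{39}{44} = \left(51 + \frac{65}{8}\right) \frac{39}{44} = \frac{473}{8} \cdot \frac{39}{44} = \frac{1677}{32}$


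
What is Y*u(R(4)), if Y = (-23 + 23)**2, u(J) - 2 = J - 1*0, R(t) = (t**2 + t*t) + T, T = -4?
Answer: 0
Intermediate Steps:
R(t) = -4 + 2*t**2 (R(t) = (t**2 + t*t) - 4 = (t**2 + t**2) - 4 = 2*t**2 - 4 = -4 + 2*t**2)
u(J) = 2 + J (u(J) = 2 + (J - 1*0) = 2 + (J + 0) = 2 + J)
Y = 0 (Y = 0**2 = 0)
Y*u(R(4)) = 0*(2 + (-4 + 2*4**2)) = 0*(2 + (-4 + 2*16)) = 0*(2 + (-4 + 32)) = 0*(2 + 28) = 0*30 = 0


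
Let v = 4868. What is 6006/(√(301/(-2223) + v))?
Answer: 18018*√2672851961/10821263 ≈ 86.083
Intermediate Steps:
6006/(√(301/(-2223) + v)) = 6006/(√(301/(-2223) + 4868)) = 6006/(√(301*(-1/2223) + 4868)) = 6006/(√(-301/2223 + 4868)) = 6006/(√(10821263/2223)) = 6006/((√2672851961/741)) = 6006*(3*√2672851961/10821263) = 18018*√2672851961/10821263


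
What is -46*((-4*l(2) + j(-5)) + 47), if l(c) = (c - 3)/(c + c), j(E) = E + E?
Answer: -1748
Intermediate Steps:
j(E) = 2*E
l(c) = (-3 + c)/(2*c) (l(c) = (-3 + c)/((2*c)) = (-3 + c)*(1/(2*c)) = (-3 + c)/(2*c))
-46*((-4*l(2) + j(-5)) + 47) = -46*((-2*(-3 + 2)/2 + 2*(-5)) + 47) = -46*((-2*(-1)/2 - 10) + 47) = -46*((-4*(-¼) - 10) + 47) = -46*((1 - 10) + 47) = -46*(-9 + 47) = -46*38 = -1748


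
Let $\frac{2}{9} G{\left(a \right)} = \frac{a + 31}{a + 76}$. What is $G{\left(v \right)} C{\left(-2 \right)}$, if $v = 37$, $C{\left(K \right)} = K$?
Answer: $- \frac{612}{113} \approx -5.4159$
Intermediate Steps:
$G{\left(a \right)} = \frac{9 \left(31 + a\right)}{2 \left(76 + a\right)}$ ($G{\left(a \right)} = \frac{9 \frac{a + 31}{a + 76}}{2} = \frac{9 \frac{31 + a}{76 + a}}{2} = \frac{9 \left(31 + a\right)}{2 \left(76 + a\right)}$)
$G{\left(v \right)} C{\left(-2 \right)} = \frac{9 \left(31 + 37\right)}{2 \left(76 + 37\right)} \left(-2\right) = \frac{9}{2} \cdot \frac{1}{113} \cdot 68 \left(-2\right) = \frac{306}{113} \left(-2\right) = - \frac{612}{113}$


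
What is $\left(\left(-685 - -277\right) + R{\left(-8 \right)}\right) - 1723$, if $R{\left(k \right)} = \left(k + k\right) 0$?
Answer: $-2131$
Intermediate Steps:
$R{\left(k \right)} = 0$ ($R{\left(k \right)} = 2 k 0 = 0$)
$\left(\left(-685 - -277\right) + R{\left(-8 \right)}\right) - 1723 = \left(\left(-685 - -277\right) + 0\right) - 1723 = \left(\left(-685 + 277\right) + 0\right) - 1723 = \left(-408 + 0\right) - 1723 = -408 - 1723 = -2131$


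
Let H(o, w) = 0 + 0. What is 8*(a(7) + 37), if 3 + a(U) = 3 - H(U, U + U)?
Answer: 296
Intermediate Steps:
H(o, w) = 0
a(U) = 0 (a(U) = -3 + (3 - 1*0) = -3 + (3 + 0) = -3 + 3 = 0)
8*(a(7) + 37) = 8*(0 + 37) = 8*37 = 296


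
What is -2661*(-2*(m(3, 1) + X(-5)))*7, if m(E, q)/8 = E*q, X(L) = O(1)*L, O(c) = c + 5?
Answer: -223524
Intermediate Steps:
O(c) = 5 + c
X(L) = 6*L (X(L) = (5 + 1)*L = 6*L)
m(E, q) = 8*E*q (m(E, q) = 8*(E*q) = 8*E*q)
-2661*(-2*(m(3, 1) + X(-5)))*7 = -2661*(-2*(8*3*1 + 6*(-5)))*7 = -2661*(-2*(24 - 30))*7 = -2661*(-2*(-6))*7 = -31932*7 = -2661*84 = -223524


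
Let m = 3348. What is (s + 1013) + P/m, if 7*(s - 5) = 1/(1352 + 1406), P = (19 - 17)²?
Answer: 16450006339/16159122 ≈ 1018.0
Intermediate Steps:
P = 4 (P = 2² = 4)
s = 96531/19306 (s = 5 + 1/(7*(1352 + 1406)) = 5 + (⅐)/2758 = 5 + (⅐)*(1/2758) = 5 + 1/19306 = 96531/19306 ≈ 5.0001)
(s + 1013) + P/m = (96531/19306 + 1013) + 4/3348 = 19653509/19306 + 4*(1/3348) = 19653509/19306 + 1/837 = 16450006339/16159122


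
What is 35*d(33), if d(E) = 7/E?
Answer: 245/33 ≈ 7.4242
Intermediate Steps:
35*d(33) = 35*(7/33) = 245/33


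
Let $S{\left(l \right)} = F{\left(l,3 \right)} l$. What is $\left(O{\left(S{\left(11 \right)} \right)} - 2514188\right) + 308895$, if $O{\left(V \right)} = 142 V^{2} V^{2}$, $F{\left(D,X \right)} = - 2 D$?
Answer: $487021172339$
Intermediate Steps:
$S{\left(l \right)} = - 2 l^{2}$ ($S{\left(l \right)} = - 2 l l = - 2 l^{2}$)
$O{\left(V \right)} = 142 V^{4}$
$\left(O{\left(S{\left(11 \right)} \right)} - 2514188\right) + 308895 = \left(142 \left(- 2 \cdot 11^{2}\right)^{4} - 2514188\right) + 308895 = \left(142 \left(\left(-2\right) 121\right)^{4} - 2514188\right) + 308895 = \left(142 \left(-242\right)^{4} - 2514188\right) + 308895 = \left(142 \cdot 3429742096 - 2514188\right) + 308895 = \left(487023377632 - 2514188\right) + 308895 = 487020863444 + 308895 = 487021172339$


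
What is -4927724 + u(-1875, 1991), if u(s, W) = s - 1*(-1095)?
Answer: -4928504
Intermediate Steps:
u(s, W) = 1095 + s (u(s, W) = s + 1095 = 1095 + s)
-4927724 + u(-1875, 1991) = -4927724 + (1095 - 1875) = -4927724 - 780 = -4928504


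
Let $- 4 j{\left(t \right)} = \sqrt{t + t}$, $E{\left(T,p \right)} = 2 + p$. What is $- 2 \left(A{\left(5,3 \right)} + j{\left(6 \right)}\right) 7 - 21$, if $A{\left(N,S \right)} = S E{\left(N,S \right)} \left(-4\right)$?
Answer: $819 + 7 \sqrt{3} \approx 831.12$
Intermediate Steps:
$j{\left(t \right)} = - \frac{\sqrt{2} \sqrt{t}}{4}$ ($j{\left(t \right)} = - \frac{\sqrt{t + t}}{4} = - \frac{\sqrt{2 t}}{4} = - \frac{\sqrt{2} \sqrt{t}}{4}$)
$A{\left(N,S \right)} = - 4 S \left(2 + S\right)$ ($A{\left(N,S \right)} = S \left(2 + S\right) \left(-4\right) = - 4 S \left(2 + S\right)$)
$- 2 \left(A{\left(5,3 \right)} + j{\left(6 \right)}\right) 7 - 21 = - 2 \left(\left(-4\right) 3 \left(2 + 3\right) - \frac{\sqrt{2} \sqrt{6}}{4}\right) 7 - 21 = - 2 \left(\left(-4\right) 3 \cdot 5 - \frac{\sqrt{3}}{2}\right) 7 - 21 = - 2 \left(-60 - \frac{\sqrt{3}}{2}\right) 7 - 21 = - 2 \left(-420 - \frac{7 \sqrt{3}}{2}\right) - 21 = \left(840 + 7 \sqrt{3}\right) - 21 = 819 + 7 \sqrt{3}$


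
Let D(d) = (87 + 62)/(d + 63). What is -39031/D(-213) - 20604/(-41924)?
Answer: 61363354149/1561669 ≈ 39293.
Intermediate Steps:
D(d) = 149/(63 + d)
-39031/D(-213) - 20604/(-41924) = -39031/(149/(63 - 213)) - 20604/(-41924) = -39031/(149/(-150)) - 20604*(-1/41924) = -39031/(149*(-1/150)) + 5151/10481 = -39031/(-149/150) + 5151/10481 = -39031*(-150/149) + 5151/10481 = 5854650/149 + 5151/10481 = 61363354149/1561669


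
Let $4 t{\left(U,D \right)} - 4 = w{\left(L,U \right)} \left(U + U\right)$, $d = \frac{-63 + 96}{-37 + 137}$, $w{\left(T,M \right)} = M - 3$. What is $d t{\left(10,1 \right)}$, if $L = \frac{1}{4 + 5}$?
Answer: $\frac{297}{25} \approx 11.88$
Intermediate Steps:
$L = \frac{1}{9} \approx 0.11111$
$w{\left(T,M \right)} = -3 + M$ ($w{\left(T,M \right)} = M - 3 = -3 + M$)
$d = \frac{33}{100} \approx 0.33$
$t{\left(U,D \right)} = 1 + \frac{U \left(-3 + U\right)}{2}$ ($t{\left(U,D \right)} = 1 + \frac{\left(-3 + U\right) \left(U + U\right)}{4} = 1 + \frac{\left(-3 + U\right) 2 U}{4} = 1 + \frac{2 U \left(-3 + U\right)}{4} = 1 + \frac{U \left(-3 + U\right)}{2}$)
$d t{\left(10,1 \right)} = \frac{33 \left(1 + \frac{1}{2} \cdot 10 \left(-3 + 10\right)\right)}{100} = \frac{33 \left(1 + \frac{1}{2} \cdot 10 \cdot 7\right)}{100} = \frac{33 \left(1 + 35\right)}{100} = \frac{33}{100} \cdot 36 = \frac{297}{25}$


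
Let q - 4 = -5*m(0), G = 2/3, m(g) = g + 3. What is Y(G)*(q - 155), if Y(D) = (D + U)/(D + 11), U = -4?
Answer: 332/7 ≈ 47.429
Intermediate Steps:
m(g) = 3 + g
G = 2/3 (G = 2*(1/3) = 2/3 ≈ 0.66667)
Y(D) = (-4 + D)/(11 + D) (Y(D) = (D - 4)/(D + 11) = (-4 + D)/(11 + D))
q = -11 (q = 4 - 5*(3 + 0) = 4 - 5*3 = 4 - 15 = -11)
Y(G)*(q - 155) = ((-4 + 2/3)/(11 + 2/3))*(-11 - 155) = (-10/3/(35/3))*(-166) = ((3/35)*(-10/3))*(-166) = -2/7*(-166) = 332/7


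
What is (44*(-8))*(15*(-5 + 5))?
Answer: 0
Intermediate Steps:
(44*(-8))*(15*(-5 + 5)) = -5280*0 = -352*0 = 0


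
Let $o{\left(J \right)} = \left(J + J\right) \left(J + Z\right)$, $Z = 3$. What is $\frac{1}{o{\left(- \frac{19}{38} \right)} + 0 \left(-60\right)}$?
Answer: $- \frac{2}{5} \approx -0.4$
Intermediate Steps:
$o{\left(J \right)} = 2 J \left(3 + J\right)$ ($o{\left(J \right)} = \left(J + J\right) \left(J + 3\right) = 2 J \left(3 + J\right)$)
$\frac{1}{o{\left(- \frac{19}{38} \right)} + 0 \left(-60\right)} = \frac{1}{2 \left(- \frac{19}{38}\right) \left(3 - \frac{19}{38}\right) + 0 \left(-60\right)} = \frac{1}{2 \left(\left(-19\right) \frac{1}{38}\right) \left(3 - \frac{1}{2}\right) + 0} = \frac{1}{2 \left(- \frac{1}{2}\right) \left(3 - \frac{1}{2}\right) + 0} = \frac{1}{2 \left(- \frac{1}{2}\right) \frac{5}{2} + 0} = \frac{1}{- \frac{5}{2} + 0} = \frac{1}{- \frac{5}{2}} = - \frac{2}{5}$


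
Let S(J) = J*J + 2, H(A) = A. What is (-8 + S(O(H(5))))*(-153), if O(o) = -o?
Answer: -2907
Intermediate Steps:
S(J) = 2 + J**2 (S(J) = J**2 + 2 = 2 + J**2)
(-8 + S(O(H(5))))*(-153) = (-8 + (2 + (-1*5)**2))*(-153) = (-8 + (2 + (-5)**2))*(-153) = (-8 + (2 + 25))*(-153) = (-8 + 27)*(-153) = 19*(-153) = -2907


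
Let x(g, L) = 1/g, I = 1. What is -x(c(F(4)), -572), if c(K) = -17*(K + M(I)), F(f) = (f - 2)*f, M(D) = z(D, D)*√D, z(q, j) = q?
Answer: 1/153 ≈ 0.0065359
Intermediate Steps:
M(D) = D^(3/2) (M(D) = D*√D = D^(3/2))
F(f) = f*(-2 + f) (F(f) = (-2 + f)*f = f*(-2 + f))
c(K) = -17 - 17*K (c(K) = -17*(K + 1^(3/2)) = -17*(K + 1) = -17*(1 + K) = -17 - 17*K)
-x(c(F(4)), -572) = -1/(-17 - 68*(-2 + 4)) = -1/(-17 - 68*2) = -1/(-17 - 17*8) = -1/(-17 - 136) = -1/(-153) = -1*(-1/153) = 1/153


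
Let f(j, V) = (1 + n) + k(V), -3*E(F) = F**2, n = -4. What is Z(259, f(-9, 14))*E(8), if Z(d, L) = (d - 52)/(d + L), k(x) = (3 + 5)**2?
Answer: -69/5 ≈ -13.800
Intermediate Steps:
E(F) = -F**2/3
k(x) = 64 (k(x) = 8**2 = 64)
f(j, V) = 61 (f(j, V) = (1 - 4) + 64 = -3 + 64 = 61)
Z(d, L) = (-52 + d)/(L + d)
Z(259, f(-9, 14))*E(8) = ((-52 + 259)/(61 + 259))*(-1/3*8**2) = (207/320)*(-1/3*64) = ((1/320)*207)*(-64/3) = (207/320)*(-64/3) = -69/5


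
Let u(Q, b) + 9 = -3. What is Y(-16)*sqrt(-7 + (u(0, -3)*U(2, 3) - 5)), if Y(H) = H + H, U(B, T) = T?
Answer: -128*I*sqrt(3) ≈ -221.7*I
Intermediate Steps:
u(Q, b) = -12 (u(Q, b) = -9 - 3 = -12)
Y(H) = 2*H
Y(-16)*sqrt(-7 + (u(0, -3)*U(2, 3) - 5)) = (2*(-16))*sqrt(-7 + (-12*3 - 5)) = -32*sqrt(-7 + (-36 - 5)) = -32*sqrt(-7 - 41) = -128*I*sqrt(3)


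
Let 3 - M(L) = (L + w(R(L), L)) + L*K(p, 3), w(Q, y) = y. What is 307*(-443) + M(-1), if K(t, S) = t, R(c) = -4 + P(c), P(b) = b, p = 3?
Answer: -135993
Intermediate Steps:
R(c) = -4 + c
M(L) = 3 - 5*L (M(L) = 3 - ((L + L) + L*3) = 3 - (2*L + 3*L) = 3 - 5*L)
307*(-443) + M(-1) = 307*(-443) + (3 - 5*(-1)) = -136001 + (3 + 5) = -136001 + 8 = -135993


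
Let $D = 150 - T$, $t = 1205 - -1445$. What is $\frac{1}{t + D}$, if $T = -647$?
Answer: $\frac{1}{3447} \approx 0.00029011$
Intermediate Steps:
$t = 2650$ ($t = 1205 + 1445 = 2650$)
$D = 797$ ($D = 150 - -647 = 150 + 647 = 797$)
$\frac{1}{t + D} = \frac{1}{2650 + 797} = \frac{1}{3447}$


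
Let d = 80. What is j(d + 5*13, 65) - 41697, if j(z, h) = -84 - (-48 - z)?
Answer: -41588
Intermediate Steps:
j(z, h) = -36 + z (j(z, h) = -84 + (48 + z) = -36 + z)
j(d + 5*13, 65) - 41697 = (-36 + (80 + 5*13)) - 41697 = (-36 + (80 + 65)) - 41697 = (-36 + 145) - 41697 = 109 - 41697 = -41588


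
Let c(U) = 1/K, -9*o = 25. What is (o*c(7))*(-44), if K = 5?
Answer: 220/9 ≈ 24.444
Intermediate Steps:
o = -25/9 (o = -⅑*25 = -25/9 ≈ -2.7778)
c(U) = ⅕ (c(U) = 1/5 = ⅕)
(o*c(7))*(-44) = -25/9*⅕*(-44) = -5/9*(-44) = 220/9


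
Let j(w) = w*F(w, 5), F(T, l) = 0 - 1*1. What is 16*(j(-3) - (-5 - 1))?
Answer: 144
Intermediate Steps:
F(T, l) = -1 (F(T, l) = 0 - 1 = -1)
j(w) = -w (j(w) = w*(-1) = -w)
16*(j(-3) - (-5 - 1)) = 16*(-1*(-3) - (-5 - 1)) = 16*(3 - 1*(-6)) = 16*(3 + 6) = 16*9 = 144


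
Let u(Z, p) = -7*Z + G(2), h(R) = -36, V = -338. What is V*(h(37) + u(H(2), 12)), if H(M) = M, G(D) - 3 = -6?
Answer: 17914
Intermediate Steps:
G(D) = -3 (G(D) = 3 - 6 = -3)
u(Z, p) = -3 - 7*Z (u(Z, p) = -7*Z - 3 = -3 - 7*Z)
V*(h(37) + u(H(2), 12)) = -338*(-36 + (-3 - 7*2)) = -338*(-36 + (-3 - 14)) = -338*(-36 - 17) = -338*(-53) = 17914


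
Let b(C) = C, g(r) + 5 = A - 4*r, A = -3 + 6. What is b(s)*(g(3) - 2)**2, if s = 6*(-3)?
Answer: -4608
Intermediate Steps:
A = 3
g(r) = -2 - 4*r (g(r) = -5 + (3 - 4*r) = -2 - 4*r)
s = -18
b(s)*(g(3) - 2)**2 = -18*((-2 - 4*3) - 2)**2 = -18*((-2 - 12) - 2)**2 = -18*(-14 - 2)**2 = -18*(-16)**2 = -18*256 = -4608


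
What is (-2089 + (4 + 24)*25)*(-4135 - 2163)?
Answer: 8747922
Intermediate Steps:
(-2089 + (4 + 24)*25)*(-4135 - 2163) = (-2089 + 28*25)*(-6298) = (-2089 + 700)*(-6298) = -1389*(-6298) = 8747922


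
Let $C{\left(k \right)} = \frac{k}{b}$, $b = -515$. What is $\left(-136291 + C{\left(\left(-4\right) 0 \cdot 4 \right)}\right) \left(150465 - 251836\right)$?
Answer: $13815954961$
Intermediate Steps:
$C{\left(k \right)} = - \frac{k}{515}$ ($C{\left(k \right)} = \frac{k}{-515} = k \left(- \frac{1}{515}\right) = - \frac{k}{515}$)
$\left(-136291 + C{\left(\left(-4\right) 0 \cdot 4 \right)}\right) \left(150465 - 251836\right) = \left(-136291 - \frac{\left(-4\right) 0 \cdot 4}{515}\right) \left(150465 - 251836\right) = \left(-136291 - \frac{0 \cdot 4}{515}\right) \left(-101371\right) = \left(-136291 - 0\right) \left(-101371\right) = \left(-136291 + 0\right) \left(-101371\right) = \left(-136291\right) \left(-101371\right) = 13815954961$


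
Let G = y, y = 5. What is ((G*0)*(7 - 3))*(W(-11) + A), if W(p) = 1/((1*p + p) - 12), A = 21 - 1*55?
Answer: 0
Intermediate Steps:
G = 5
A = -34 (A = 21 - 55 = -34)
W(p) = 1/(-12 + 2*p) (W(p) = 1/((p + p) - 12) = 1/(2*p - 12) = 1/(-12 + 2*p))
((G*0)*(7 - 3))*(W(-11) + A) = ((5*0)*(7 - 3))*(1/(2*(-6 - 11)) - 34) = (0*4)*((1/2)/(-17) - 34) = 0*((1/2)*(-1/17) - 34) = 0*(-1/34 - 34) = 0*(-1157/34) = 0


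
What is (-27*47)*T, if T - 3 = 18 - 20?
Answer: -1269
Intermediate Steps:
T = 1 (T = 3 + (18 - 20) = 3 - 2 = 1)
(-27*47)*T = -27*47*1 = -1269*1 = -1269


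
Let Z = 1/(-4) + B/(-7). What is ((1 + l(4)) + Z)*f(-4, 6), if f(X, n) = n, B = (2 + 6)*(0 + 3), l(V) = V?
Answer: 111/14 ≈ 7.9286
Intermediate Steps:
B = 24 (B = 8*3 = 24)
Z = -103/28 (Z = 1/(-4) + 24/(-7) = 1*(-¼) + 24*(-⅐) = -¼ - 24/7 = -103/28 ≈ -3.6786)
((1 + l(4)) + Z)*f(-4, 6) = ((1 + 4) - 103/28)*6 = (5 - 103/28)*6 = (37/28)*6 = 111/14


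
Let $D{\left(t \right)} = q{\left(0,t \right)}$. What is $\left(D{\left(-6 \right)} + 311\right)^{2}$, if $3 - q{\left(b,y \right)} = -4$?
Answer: $101124$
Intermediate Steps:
$q{\left(b,y \right)} = 7$ ($q{\left(b,y \right)} = 3 - -4 = 3 + 4 = 7$)
$D{\left(t \right)} = 7$
$\left(D{\left(-6 \right)} + 311\right)^{2} = \left(7 + 311\right)^{2} = 318^{2} = 101124$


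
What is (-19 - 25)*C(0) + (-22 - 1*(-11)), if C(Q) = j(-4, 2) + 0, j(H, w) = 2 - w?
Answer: -11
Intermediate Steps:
C(Q) = 0 (C(Q) = (2 - 1*2) + 0 = (2 - 2) + 0 = 0 + 0 = 0)
(-19 - 25)*C(0) + (-22 - 1*(-11)) = (-19 - 25)*0 + (-22 - 1*(-11)) = -44*0 + (-22 + 11) = 0 - 11 = -11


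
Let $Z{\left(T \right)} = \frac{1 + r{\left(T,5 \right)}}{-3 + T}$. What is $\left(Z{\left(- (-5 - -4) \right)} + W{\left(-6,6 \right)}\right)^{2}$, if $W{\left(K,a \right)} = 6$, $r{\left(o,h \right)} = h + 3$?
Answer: $\frac{9}{4} \approx 2.25$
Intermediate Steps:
$r{\left(o,h \right)} = 3 + h$
$Z{\left(T \right)} = \frac{9}{-3 + T}$ ($Z{\left(T \right)} = \frac{1 + \left(3 + 5\right)}{-3 + T} = \frac{1 + 8}{-3 + T} = \frac{9}{-3 + T}$)
$\left(Z{\left(- (-5 - -4) \right)} + W{\left(-6,6 \right)}\right)^{2} = \left(\frac{9}{-3 - \left(-5 - -4\right)} + 6\right)^{2} = \left(\frac{9}{-3 - \left(-5 + 4\right)} + 6\right)^{2} = \left(\frac{9}{-3 - -1} + 6\right)^{2} = \left(\frac{9}{-3 + 1} + 6\right)^{2} = \left(\frac{9}{-2} + 6\right)^{2} = \left(9 \left(- \frac{1}{2}\right) + 6\right)^{2} = \left(- \frac{9}{2} + 6\right)^{2} = \left(\frac{3}{2}\right)^{2} = \frac{9}{4}$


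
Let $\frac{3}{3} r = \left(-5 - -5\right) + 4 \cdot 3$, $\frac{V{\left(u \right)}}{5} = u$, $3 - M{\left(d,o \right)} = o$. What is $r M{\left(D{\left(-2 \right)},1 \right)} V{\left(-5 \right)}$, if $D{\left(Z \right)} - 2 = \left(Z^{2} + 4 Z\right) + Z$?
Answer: $-600$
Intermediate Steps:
$D{\left(Z \right)} = 2 + Z^{2} + 5 Z$ ($D{\left(Z \right)} = 2 + \left(\left(Z^{2} + 4 Z\right) + Z\right) = 2 + \left(Z^{2} + 5 Z\right) = 2 + Z^{2} + 5 Z$)
$M{\left(d,o \right)} = 3 - o$
$V{\left(u \right)} = 5 u$
$r = 12$ ($r = \left(-5 - -5\right) + 4 \cdot 3 = \left(-5 + 5\right) + 12 = 0 + 12 = 12$)
$r M{\left(D{\left(-2 \right)},1 \right)} V{\left(-5 \right)} = 12 \left(3 - 1\right) 5 \left(-5\right) = 12 \left(3 - 1\right) \left(-25\right) = 12 \cdot 2 \left(-25\right) = 24 \left(-25\right) = -600$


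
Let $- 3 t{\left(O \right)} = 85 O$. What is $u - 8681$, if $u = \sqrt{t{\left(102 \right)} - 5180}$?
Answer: $-8681 + i \sqrt{8070} \approx -8681.0 + 89.833 i$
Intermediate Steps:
$t{\left(O \right)} = - \frac{85 O}{3}$
$u = i \sqrt{8070}$ ($u = \sqrt{\left(- \frac{85}{3}\right) 102 - 5180} = \sqrt{-2890 - 5180} = \sqrt{-8070} = i \sqrt{8070} \approx 89.833 i$)
$u - 8681 = i \sqrt{8070} - 8681 = -8681 + i \sqrt{8070}$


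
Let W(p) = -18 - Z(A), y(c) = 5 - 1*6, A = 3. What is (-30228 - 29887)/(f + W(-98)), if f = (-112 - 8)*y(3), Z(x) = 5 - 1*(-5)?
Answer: -60115/92 ≈ -653.42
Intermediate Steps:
y(c) = -1 (y(c) = 5 - 6 = -1)
Z(x) = 10 (Z(x) = 5 + 5 = 10)
W(p) = -28 (W(p) = -18 - 1*10 = -18 - 10 = -28)
f = 120 (f = (-112 - 8)*(-1) = -120*(-1) = 120)
(-30228 - 29887)/(f + W(-98)) = (-30228 - 29887)/(120 - 28) = -60115/92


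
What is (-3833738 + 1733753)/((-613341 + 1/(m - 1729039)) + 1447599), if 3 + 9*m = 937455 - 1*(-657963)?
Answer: -3258695123440/1294577092831 ≈ -2.5172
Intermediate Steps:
m = 531805/3 (m = -⅓ + (937455 - 1*(-657963))/9 = -⅓ + (937455 + 657963)/9 = -⅓ + (⅑)*1595418 = -⅓ + 531806/3 = 531805/3 ≈ 1.7727e+5)
(-3833738 + 1733753)/((-613341 + 1/(m - 1729039)) + 1447599) = (-3833738 + 1733753)/((-613341 + 1/(531805/3 - 1729039)) + 1447599) = -2099985/((-613341 + 1/(-4655312/3)) + 1447599) = -2099985/((-613341 - 3/4655312) + 1447599) = -2099985/(-2855293717395/4655312 + 1447599) = -2099985/3883731278493/4655312 = -2099985*4655312/3883731278493 = -3258695123440/1294577092831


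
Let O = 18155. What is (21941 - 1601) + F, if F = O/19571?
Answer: 398092295/19571 ≈ 20341.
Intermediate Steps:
F = 18155/19571 ≈ 0.92765
(21941 - 1601) + F = (21941 - 1601) + 18155/19571 = 20340 + 18155/19571 = 398092295/19571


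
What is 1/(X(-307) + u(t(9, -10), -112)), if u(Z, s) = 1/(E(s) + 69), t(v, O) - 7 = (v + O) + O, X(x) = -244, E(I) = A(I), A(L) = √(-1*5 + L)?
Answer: 3*(-√13 + 23*I)/(-16835*I + 732*√13) ≈ -0.0040986 + 3.725e-8*I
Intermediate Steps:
A(L) = √(-5 + L)
E(I) = √(-5 + I)
t(v, O) = 7 + v + 2*O (t(v, O) = 7 + ((v + O) + O) = 7 + ((O + v) + O) = 7 + (v + 2*O) = 7 + v + 2*O)
u(Z, s) = 1/(69 + √(-5 + s)) (u(Z, s) = 1/(√(-5 + s) + 69) = 1/(69 + √(-5 + s)))
1/(X(-307) + u(t(9, -10), -112)) = 1/(-244 + 1/(69 + √(-5 - 112))) = 1/(-244 + 1/(69 + √(-117))) = 1/(-244 + 1/(69 + 3*I*√13))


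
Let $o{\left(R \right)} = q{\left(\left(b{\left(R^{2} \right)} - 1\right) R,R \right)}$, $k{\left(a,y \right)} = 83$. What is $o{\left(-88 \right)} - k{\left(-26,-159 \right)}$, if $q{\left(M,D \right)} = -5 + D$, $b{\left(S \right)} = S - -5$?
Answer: $-176$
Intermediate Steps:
$b{\left(S \right)} = 5 + S$ ($b{\left(S \right)} = S + 5 = 5 + S$)
$o{\left(R \right)} = -5 + R$
$o{\left(-88 \right)} - k{\left(-26,-159 \right)} = \left(-5 - 88\right) - 83 = -93 - 83 = -176$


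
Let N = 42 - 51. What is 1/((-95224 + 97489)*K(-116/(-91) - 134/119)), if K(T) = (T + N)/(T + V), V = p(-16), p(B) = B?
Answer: 8174/10338215 ≈ 0.00079066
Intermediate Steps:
V = -16
N = -9
K(T) = (-9 + T)/(-16 + T) (K(T) = (T - 9)/(T - 16) = (-9 + T)/(-16 + T))
1/((-95224 + 97489)*K(-116/(-91) - 134/119)) = 1/((-95224 + 97489)*(((-9 + (-116/(-91) - 134/119))/(-16 + (-116/(-91) - 134/119))))) = 1/(2265*(((-9 + (-116*(-1/91) - 134*1/119))/(-16 + (-116*(-1/91) - 134*1/119))))) = 1/(2265*(((-9 + (116/91 - 134/119))/(-16 + (116/91 - 134/119))))) = 1/(2265*(((-9 + 230/1547)/(-16 + 230/1547)))) = 1/(2265*((-13693/1547/(-24522/1547)))) = 1/(2265*((-1547/24522*(-13693/1547)))) = 1/(2265*(13693/24522)) = (1/2265)*(24522/13693) = 8174/10338215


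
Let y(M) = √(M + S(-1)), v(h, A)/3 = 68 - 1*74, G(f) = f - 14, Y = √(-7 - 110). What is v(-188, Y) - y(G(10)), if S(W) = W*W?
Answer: -18 - I*√3 ≈ -18.0 - 1.732*I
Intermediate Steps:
Y = 3*I*√13 (Y = √(-117) = 3*I*√13 ≈ 10.817*I)
S(W) = W²
G(f) = -14 + f
v(h, A) = -18 (v(h, A) = 3*(68 - 1*74) = 3*(68 - 74) = 3*(-6) = -18)
y(M) = √(1 + M) (y(M) = √(M + (-1)²) = √(M + 1) = √(1 + M))
v(-188, Y) - y(G(10)) = -18 - √(1 + (-14 + 10)) = -18 - √(1 - 4) = -18 - √(-3) = -18 - I*√3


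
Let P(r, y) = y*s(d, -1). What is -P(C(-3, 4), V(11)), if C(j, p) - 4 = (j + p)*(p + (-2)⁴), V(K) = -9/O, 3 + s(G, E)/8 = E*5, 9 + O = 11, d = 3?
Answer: -288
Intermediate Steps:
O = 2 (O = -9 + 11 = 2)
s(G, E) = -24 + 40*E (s(G, E) = -24 + 8*(E*5) = -24 + 8*(5*E) = -24 + 40*E)
V(K) = -9/2
C(j, p) = 4 + (16 + p)*(j + p) (C(j, p) = 4 + (j + p)*(p + (-2)⁴) = 4 + (j + p)*(p + 16) = 4 + (j + p)*(16 + p) = 4 + (16 + p)*(j + p))
P(r, y) = -64*y (P(r, y) = y*(-24 + 40*(-1)) = y*(-24 - 40) = y*(-64) = -64*y)
-P(C(-3, 4), V(11)) = -(-64)*(-9)/2 = -1*288 = -288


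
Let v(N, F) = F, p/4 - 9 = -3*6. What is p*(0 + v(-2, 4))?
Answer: -144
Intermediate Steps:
p = -36 (p = 36 + 4*(-3*6) = 36 + 4*(-18) = 36 - 72 = -36)
p*(0 + v(-2, 4)) = -36*(0 + 4) = -36*4 = -144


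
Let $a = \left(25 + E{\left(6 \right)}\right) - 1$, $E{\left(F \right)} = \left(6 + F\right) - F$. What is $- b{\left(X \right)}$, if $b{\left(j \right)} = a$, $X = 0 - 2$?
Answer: $-30$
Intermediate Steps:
$E{\left(F \right)} = 6$
$X = -2$ ($X = 0 - 2 = -2$)
$a = 30$ ($a = \left(25 + 6\right) - 1 = 31 - 1 = 30$)
$b{\left(j \right)} = 30$
$- b{\left(X \right)} = \left(-1\right) 30 = -30$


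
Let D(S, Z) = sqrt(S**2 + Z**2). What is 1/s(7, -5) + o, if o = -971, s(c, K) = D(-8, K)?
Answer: -971 + sqrt(89)/89 ≈ -970.89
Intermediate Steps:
s(c, K) = sqrt(64 + K**2) (s(c, K) = sqrt((-8)**2 + K**2) = sqrt(64 + K**2))
1/s(7, -5) + o = 1/(sqrt(64 + (-5)**2)) - 971 = 1/(sqrt(64 + 25)) - 971 = 1/(sqrt(89)) - 971 = sqrt(89)/89 - 971 = -971 + sqrt(89)/89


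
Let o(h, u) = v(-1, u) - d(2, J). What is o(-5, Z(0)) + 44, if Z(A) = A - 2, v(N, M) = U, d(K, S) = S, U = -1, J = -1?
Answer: 44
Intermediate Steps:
v(N, M) = -1
Z(A) = -2 + A
o(h, u) = 0 (o(h, u) = -1 - 1*(-1) = -1 + 1 = 0)
o(-5, Z(0)) + 44 = 0 + 44 = 44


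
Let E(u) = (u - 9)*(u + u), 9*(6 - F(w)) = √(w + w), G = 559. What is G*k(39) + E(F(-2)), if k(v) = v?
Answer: 1762957/81 - 4*I/3 ≈ 21765.0 - 1.3333*I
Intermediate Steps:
F(w) = 6 - √2*√w/9 (F(w) = 6 - √(w + w)/9 = 6 - √2*√w/9)
E(u) = 2*u*(-9 + u) (E(u) = (-9 + u)*(2*u) = 2*u*(-9 + u))
G*k(39) + E(F(-2)) = 559*39 + 2*(6 - √2*√(-2)/9)*(-9 + (6 - √2*√(-2)/9)) = 21801 + 2*(6 - √2*I*√2/9)*(-9 + (6 - √2*I*√2/9)) = 21801 + 2*(6 - 2*I/9)*(-9 + (6 - 2*I/9)) = 21801 + 2*(6 - 2*I/9)*(-3 - 2*I/9) = 21801 + 2*(-3 - 2*I/9)*(6 - 2*I/9)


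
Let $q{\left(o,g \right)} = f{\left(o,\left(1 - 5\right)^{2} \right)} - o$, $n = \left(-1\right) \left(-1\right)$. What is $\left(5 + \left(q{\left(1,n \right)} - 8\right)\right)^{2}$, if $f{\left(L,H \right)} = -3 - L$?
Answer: $64$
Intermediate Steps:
$n = 1$
$q{\left(o,g \right)} = -3 - 2 o$ ($q{\left(o,g \right)} = \left(-3 - o\right) - o = -3 - 2 o$)
$\left(5 + \left(q{\left(1,n \right)} - 8\right)\right)^{2} = \left(5 - 13\right)^{2} = \left(-8\right)^{2} = 64$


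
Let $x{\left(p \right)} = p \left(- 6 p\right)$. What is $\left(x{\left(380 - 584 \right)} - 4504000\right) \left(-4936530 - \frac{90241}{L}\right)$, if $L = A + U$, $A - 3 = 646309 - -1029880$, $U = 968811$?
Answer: $\frac{62069658739124625376}{2645003} \approx 2.3467 \cdot 10^{13}$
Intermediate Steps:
$x{\left(p \right)} = - 6 p^{2}$
$A = 1676192$ ($A = 3 + \left(646309 - -1029880\right) = 3 + \left(646309 + 1029880\right) = 3 + 1676189 = 1676192$)
$L = 2645003$ ($L = 1676192 + 968811 = 2645003$)
$\left(x{\left(380 - 584 \right)} - 4504000\right) \left(-4936530 - \frac{90241}{L}\right) = \left(- 6 \left(380 - 584\right)^{2} - 4504000\right) \left(-4936530 - \frac{90241}{2645003}\right) = \left(- 6 \left(-204\right)^{2} - 4504000\right) \left(-4936530 - \frac{90241}{2645003}\right) = \left(\left(-6\right) 41616 - 4504000\right) \left(- \frac{13057136749831}{2645003}\right) = \left(-249696 - 4504000\right) \left(- \frac{13057136749831}{2645003}\right) = \left(-4753696\right) \left(- \frac{13057136749831}{2645003}\right) = \frac{62069658739124625376}{2645003}$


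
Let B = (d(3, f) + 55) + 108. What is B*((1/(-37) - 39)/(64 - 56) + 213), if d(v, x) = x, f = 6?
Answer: 2602769/74 ≈ 35173.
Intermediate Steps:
B = 169 (B = (6 + 55) + 108 = 61 + 108 = 169)
B*((1/(-37) - 39)/(64 - 56) + 213) = 169*((1/(-37) - 39)/(64 - 56) + 213) = 169*((-1/37 - 39)/8 + 213) = 169*(-1444/37*⅛ + 213) = 169*(-361/74 + 213) = 169*(15401/74) = 2602769/74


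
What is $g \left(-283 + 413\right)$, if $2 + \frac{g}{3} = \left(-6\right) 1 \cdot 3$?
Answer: $-7800$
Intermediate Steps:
$g = -60$ ($g = -6 + 3 \left(-6\right) 1 \cdot 3 = -6 + 3 \left(\left(-6\right) 3\right) = -6 + 3 \left(-18\right) = -6 - 54 = -60$)
$g \left(-283 + 413\right) = - 60 \left(-283 + 413\right) = \left(-60\right) 130 = -7800$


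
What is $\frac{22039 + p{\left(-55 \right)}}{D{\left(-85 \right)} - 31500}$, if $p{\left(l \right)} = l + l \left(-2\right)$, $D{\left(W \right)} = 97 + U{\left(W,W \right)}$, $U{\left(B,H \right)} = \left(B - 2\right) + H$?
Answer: $- \frac{22094}{31575} \approx -0.69973$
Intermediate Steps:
$U{\left(B,H \right)} = -2 + B + H$ ($U{\left(B,H \right)} = \left(-2 + B\right) + H = -2 + B + H$)
$D{\left(W \right)} = 95 + 2 W$ ($D{\left(W \right)} = 97 + \left(-2 + W + W\right) = 97 + \left(-2 + 2 W\right) = 95 + 2 W$)
$p{\left(l \right)} = - l$ ($p{\left(l \right)} = l - 2 l = - l$)
$\frac{22039 + p{\left(-55 \right)}}{D{\left(-85 \right)} - 31500} = \frac{22039 - -55}{\left(95 + 2 \left(-85\right)\right) - 31500} = \frac{22039 + 55}{\left(95 - 170\right) - 31500} = \frac{22094}{-75 - 31500} = \frac{22094}{-31575} = 22094 \left(- \frac{1}{31575}\right) = - \frac{22094}{31575}$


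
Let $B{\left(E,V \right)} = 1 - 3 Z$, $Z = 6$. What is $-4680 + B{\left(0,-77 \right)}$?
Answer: $-4697$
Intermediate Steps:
$B{\left(E,V \right)} = -17$ ($B{\left(E,V \right)} = 1 - 18 = -17$)
$-4680 + B{\left(0,-77 \right)} = -4680 - 17 = -4697$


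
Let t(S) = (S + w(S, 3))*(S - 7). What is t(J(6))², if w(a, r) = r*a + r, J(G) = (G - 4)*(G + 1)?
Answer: 170569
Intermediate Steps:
J(G) = (1 + G)*(-4 + G) (J(G) = (-4 + G)*(1 + G) = (1 + G)*(-4 + G))
w(a, r) = r + a*r (w(a, r) = a*r + r = r + a*r)
t(S) = (-7 + S)*(3 + 4*S) (t(S) = (S + 3*(1 + S))*(S - 7) = (S + (3 + 3*S))*(-7 + S) = (3 + 4*S)*(-7 + S) = (-7 + S)*(3 + 4*S))
t(J(6))² = (-21 - 25*(-4 + 6² - 3*6) + 4*(-4 + 6² - 3*6)²)² = (-21 - 25*(-4 + 36 - 18) + 4*(-4 + 36 - 18)²)² = (-21 - 25*14 + 4*14²)² = (-21 - 350 + 4*196)² = (-21 - 350 + 784)² = 413² = 170569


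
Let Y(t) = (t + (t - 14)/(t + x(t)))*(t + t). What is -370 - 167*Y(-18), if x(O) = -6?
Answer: -100570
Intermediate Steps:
Y(t) = 2*t*(t + (-14 + t)/(-6 + t)) (Y(t) = (t + (t - 14)/(t - 6))*(t + t) = (t + (-14 + t)/(-6 + t))*(2*t) = 2*t*(t + (-14 + t)/(-6 + t)))
-370 - 167*Y(-18) = -370 - 334*(-18)*(-14 + (-18)**2 - 5*(-18))/(-6 - 18) = -370 - 334*(-18)*(-14 + 324 + 90)/(-24) = -370 - 334*(-18)*(-1)*400/24 = -370 - 167*600 = -370 - 100200 = -100570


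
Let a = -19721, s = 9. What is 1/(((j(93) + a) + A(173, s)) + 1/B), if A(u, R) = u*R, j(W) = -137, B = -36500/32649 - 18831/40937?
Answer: -2109013819/38598398453632 ≈ -5.4640e-5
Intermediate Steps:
B = -2109013819/1336552113 (B = -36500*1/32649 - 18831*1/40937 = -36500/32649 - 18831/40937 = -2109013819/1336552113 ≈ -1.5780)
A(u, R) = R*u
1/(((j(93) + a) + A(173, s)) + 1/B) = 1/(((-137 - 19721) + 9*173) + 1/(-2109013819/1336552113)) = 1/((-19858 + 1557) - 1336552113/2109013819) = 1/(-18301 - 1336552113/2109013819) = 1/(-38598398453632/2109013819) = -2109013819/38598398453632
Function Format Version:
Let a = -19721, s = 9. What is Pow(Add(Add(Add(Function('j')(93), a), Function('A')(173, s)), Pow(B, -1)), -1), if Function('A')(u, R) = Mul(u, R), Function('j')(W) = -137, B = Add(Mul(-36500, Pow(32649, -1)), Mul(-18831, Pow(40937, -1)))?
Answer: Rational(-2109013819, 38598398453632) ≈ -5.4640e-5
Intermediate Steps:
B = Rational(-2109013819, 1336552113) (B = Add(Mul(-36500, Rational(1, 32649)), Mul(-18831, Rational(1, 40937))) = Add(Rational(-36500, 32649), Rational(-18831, 40937)) = Rational(-2109013819, 1336552113) ≈ -1.5780)
Function('A')(u, R) = Mul(R, u)
Pow(Add(Add(Add(Function('j')(93), a), Function('A')(173, s)), Pow(B, -1)), -1) = Pow(Add(Add(Add(-137, -19721), Mul(9, 173)), Pow(Rational(-2109013819, 1336552113), -1)), -1) = Pow(Add(Add(-19858, 1557), Rational(-1336552113, 2109013819)), -1) = Pow(Add(-18301, Rational(-1336552113, 2109013819)), -1) = Pow(Rational(-38598398453632, 2109013819), -1) = Rational(-2109013819, 38598398453632)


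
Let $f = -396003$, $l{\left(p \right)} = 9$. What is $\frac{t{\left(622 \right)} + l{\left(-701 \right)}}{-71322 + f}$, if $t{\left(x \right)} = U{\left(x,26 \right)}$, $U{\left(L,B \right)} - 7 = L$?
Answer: $- \frac{638}{467325} \approx -0.0013652$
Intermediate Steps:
$U{\left(L,B \right)} = 7 + L$
$t{\left(x \right)} = 7 + x$
$\frac{t{\left(622 \right)} + l{\left(-701 \right)}}{-71322 + f} = \frac{\left(7 + 622\right) + 9}{-71322 - 396003} = \frac{629 + 9}{-467325} = 638 \left(- \frac{1}{467325}\right) = - \frac{638}{467325}$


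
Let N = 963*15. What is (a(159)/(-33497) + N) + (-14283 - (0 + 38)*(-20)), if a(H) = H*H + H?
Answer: 30858794/33497 ≈ 921.24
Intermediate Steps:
a(H) = H + H² (a(H) = H² + H = H + H²)
N = 14445
(a(159)/(-33497) + N) + (-14283 - (0 + 38)*(-20)) = ((159*(1 + 159))/(-33497) + 14445) + (-14283 - (0 + 38)*(-20)) = ((159*160)*(-1/33497) + 14445) + (-14283 - 38*(-20)) = (25440*(-1/33497) + 14445) + (-14283 - 1*(-760)) = (-25440/33497 + 14445) + (-14283 + 760) = 483838725/33497 - 13523 = 30858794/33497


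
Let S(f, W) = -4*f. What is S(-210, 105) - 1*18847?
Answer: -18007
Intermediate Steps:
S(-210, 105) - 1*18847 = -4*(-210) - 1*18847 = 840 - 18847 = -18007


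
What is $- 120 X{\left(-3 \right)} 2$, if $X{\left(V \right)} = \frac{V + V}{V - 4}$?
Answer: $- \frac{1440}{7} \approx -205.71$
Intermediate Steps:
$X{\left(V \right)} = \frac{2 V}{-4 + V}$
$- 120 X{\left(-3 \right)} 2 = - 120 \cdot 2 \left(-3\right) \frac{1}{-4 - 3} \cdot 2 = - 120 \cdot 2 \left(-3\right) \frac{1}{-7} \cdot 2 = - 120 \cdot 2 \left(-3\right) \left(- \frac{1}{7}\right) 2 = - 120 \cdot \frac{6}{7} \cdot 2 = \left(-120\right) \frac{12}{7} = - \frac{1440}{7}$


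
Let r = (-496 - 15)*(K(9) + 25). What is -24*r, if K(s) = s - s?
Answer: 306600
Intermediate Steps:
K(s) = 0
r = -12775 (r = (-496 - 15)*(0 + 25) = -511*25 = -12775)
-24*r = -24*(-12775) = 306600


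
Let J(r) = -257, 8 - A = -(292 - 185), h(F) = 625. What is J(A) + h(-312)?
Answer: 368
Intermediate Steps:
A = 115 (A = 8 - (-1)*(292 - 185) = 8 - (-1)*107 = 8 - 1*(-107) = 8 + 107 = 115)
J(A) + h(-312) = -257 + 625 = 368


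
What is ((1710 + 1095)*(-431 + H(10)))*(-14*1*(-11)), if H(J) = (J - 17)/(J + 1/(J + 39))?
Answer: -91562089080/491 ≈ -1.8648e+8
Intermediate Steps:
H(J) = (-17 + J)/(J + 1/(39 + J))
((1710 + 1095)*(-431 + H(10)))*(-14*1*(-11)) = ((1710 + 1095)*(-431 + (-663 + 10² + 22*10)/(1 + 10² + 39*10)))*(-14*1*(-11)) = (2805*(-431 + (-663 + 100 + 220)/(1 + 100 + 390)))*(-14*(-11)) = (2805*(-431 - 343/491))*154 = (2805*(-211964/491))*154 = -594559020/491*154 = -91562089080/491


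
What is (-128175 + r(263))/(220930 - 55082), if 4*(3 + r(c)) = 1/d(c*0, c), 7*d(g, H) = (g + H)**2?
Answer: -35463776321/45886161248 ≈ -0.77286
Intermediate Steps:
d(g, H) = (H + g)**2/7 (d(g, H) = (g + H)**2/7 = (H + g)**2/7)
r(c) = -3 + 7/(4*c**2) (r(c) = -3 + 1/(4*(((c + c*0)**2/7))) = -3 + 1/(4*(((c + 0)**2/7))) = -3 + 1/(4*((c**2/7))) = -3 + (7/c**2)/4 = -3 + 7/(4*c**2))
(-128175 + r(263))/(220930 - 55082) = (-128175 + (-3 + (7/4)/263**2))/(220930 - 55082) = (-128175 + (-3 + (7/4)*(1/69169)))/165848 = (-128175 + (-3 + 7/276676))*(1/165848) = (-128175 - 830021/276676)*(1/165848) = -35463776321/276676*1/165848 = -35463776321/45886161248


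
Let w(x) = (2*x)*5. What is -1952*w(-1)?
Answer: 19520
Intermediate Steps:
w(x) = 10*x
-1952*w(-1) = -19520*(-1) = -1952*(-10) = 19520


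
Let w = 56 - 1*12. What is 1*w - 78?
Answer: -34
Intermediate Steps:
w = 44 (w = 56 - 12 = 44)
1*w - 78 = 1*44 - 78 = 44 - 78 = -34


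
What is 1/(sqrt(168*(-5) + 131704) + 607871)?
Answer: 607871/369507021777 - 4*sqrt(8179)/369507021777 ≈ 1.6441e-6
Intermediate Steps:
1/(sqrt(168*(-5) + 131704) + 607871) = 1/(sqrt(-840 + 131704) + 607871) = 1/(sqrt(130864) + 607871) = 1/(4*sqrt(8179) + 607871) = 1/(607871 + 4*sqrt(8179))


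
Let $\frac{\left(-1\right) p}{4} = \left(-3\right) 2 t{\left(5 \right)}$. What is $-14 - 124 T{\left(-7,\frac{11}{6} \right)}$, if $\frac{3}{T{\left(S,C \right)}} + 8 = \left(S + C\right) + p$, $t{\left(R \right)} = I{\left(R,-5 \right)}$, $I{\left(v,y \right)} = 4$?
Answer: $- \frac{9190}{497} \approx -18.491$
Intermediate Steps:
$t{\left(R \right)} = 4$
$p = 96$ ($p = - 4 \left(-3\right) 2 \cdot 4 = - 4 \left(\left(-6\right) 4\right) = \left(-4\right) \left(-24\right) = 96$)
$T{\left(S,C \right)} = \frac{3}{88 + C + S}$ ($T{\left(S,C \right)} = \frac{3}{-8 + \left(\left(S + C\right) + 96\right)} = \frac{3}{-8 + \left(\left(C + S\right) + 96\right)} = \frac{3}{-8 + \left(96 + C + S\right)} = \frac{3}{88 + C + S}$)
$-14 - 124 T{\left(-7,\frac{11}{6} \right)} = -14 - 124 \frac{3}{88 + \frac{11}{6} - 7} = -14 - 124 \frac{3}{\frac{497}{6}} = -14 - 124 \cdot 3 \cdot \frac{6}{497} = -14 - \frac{2232}{497} = - \frac{9190}{497}$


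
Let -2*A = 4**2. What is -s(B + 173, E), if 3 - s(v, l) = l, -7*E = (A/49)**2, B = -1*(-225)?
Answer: -50485/16807 ≈ -3.0038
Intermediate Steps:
A = -8 (A = -1/2*4**2 = -1/2*16 = -8)
B = 225
E = -64/16807 (E = -(-8/49)**2/7 = -1/7*64/2401 = -64/16807 ≈ -0.0038079)
s(v, l) = 3 - l
-s(B + 173, E) = -(3 - 1*(-64/16807)) = -(3 + 64/16807) = -1*50485/16807 = -50485/16807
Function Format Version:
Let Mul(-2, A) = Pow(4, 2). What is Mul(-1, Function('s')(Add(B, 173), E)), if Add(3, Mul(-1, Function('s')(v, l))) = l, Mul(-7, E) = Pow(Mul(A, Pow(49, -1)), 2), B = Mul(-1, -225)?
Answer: Rational(-50485, 16807) ≈ -3.0038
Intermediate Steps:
A = -8 (A = Mul(Rational(-1, 2), Pow(4, 2)) = Mul(Rational(-1, 2), 16) = -8)
B = 225
E = Rational(-64, 16807) (E = Mul(Rational(-1, 7), Pow(Mul(-8, Pow(49, -1)), 2)) = Mul(Rational(-1, 7), Pow(Mul(-8, Rational(1, 49)), 2)) = Mul(Rational(-1, 7), Pow(Rational(-8, 49), 2)) = Mul(Rational(-1, 7), Rational(64, 2401)) = Rational(-64, 16807) ≈ -0.0038079)
Function('s')(v, l) = Add(3, Mul(-1, l))
Mul(-1, Function('s')(Add(B, 173), E)) = Mul(-1, Add(3, Mul(-1, Rational(-64, 16807)))) = Mul(-1, Add(3, Rational(64, 16807))) = Mul(-1, Rational(50485, 16807)) = Rational(-50485, 16807)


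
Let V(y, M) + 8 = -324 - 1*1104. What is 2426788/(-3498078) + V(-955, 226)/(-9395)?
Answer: -8888216626/16432221405 ≈ -0.54090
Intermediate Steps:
V(y, M) = -1436 (V(y, M) = -8 + (-324 - 1*1104) = -8 + (-324 - 1104) = -8 - 1428 = -1436)
2426788/(-3498078) + V(-955, 226)/(-9395) = 2426788/(-3498078) - 1436/(-9395) = 2426788*(-1/3498078) - 1436*(-1/9395) = -1213394/1749039 + 1436/9395 = -8888216626/16432221405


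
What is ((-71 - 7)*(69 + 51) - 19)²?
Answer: 87965641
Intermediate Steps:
((-71 - 7)*(69 + 51) - 19)² = (-78*120 - 19)² = (-9360 - 19)² = (-9379)² = 87965641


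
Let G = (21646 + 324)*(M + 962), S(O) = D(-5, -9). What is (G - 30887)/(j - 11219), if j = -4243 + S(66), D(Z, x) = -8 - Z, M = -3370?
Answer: 52934647/15465 ≈ 3422.9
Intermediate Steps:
S(O) = -3 (S(O) = -8 - 1*(-5) = -8 + 5 = -3)
j = -4246 (j = -4243 - 3 = -4246)
G = -52903760 (G = (21646 + 324)*(-3370 + 962) = 21970*(-2408) = -52903760)
(G - 30887)/(j - 11219) = (-52903760 - 30887)/(-4246 - 11219) = -52934647/(-15465) = -52934647*(-1/15465) = 52934647/15465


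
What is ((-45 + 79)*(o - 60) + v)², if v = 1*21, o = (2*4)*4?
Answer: 866761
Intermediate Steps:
o = 32 (o = 8*4 = 32)
v = 21
((-45 + 79)*(o - 60) + v)² = ((-45 + 79)*(32 - 60) + 21)² = (34*(-28) + 21)² = (-952 + 21)² = (-931)² = 866761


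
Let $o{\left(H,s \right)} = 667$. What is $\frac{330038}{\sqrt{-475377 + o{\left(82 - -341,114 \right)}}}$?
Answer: $- \frac{165019 i \sqrt{474710}}{237355} \approx - 479.02 i$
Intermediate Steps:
$\frac{330038}{\sqrt{-475377 + o{\left(82 - -341,114 \right)}}} = \frac{330038}{\sqrt{-475377 + 667}} = \frac{330038}{\sqrt{-474710}} = \frac{330038}{i \sqrt{474710}} = 330038 \left(- \frac{i \sqrt{474710}}{474710}\right) = - \frac{165019 i \sqrt{474710}}{237355}$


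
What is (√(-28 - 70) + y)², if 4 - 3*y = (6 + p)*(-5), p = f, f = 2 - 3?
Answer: -41/9 + 406*I*√2/3 ≈ -4.5556 + 191.39*I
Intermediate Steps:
f = -1
p = -1
y = 29/3 (y = 4/3 - (6 - 1)*(-5)/3 = 4/3 - 5*(-5)/3 = 4/3 - ⅓*(-25) = 4/3 + 25/3 = 29/3 ≈ 9.6667)
(√(-28 - 70) + y)² = (√(-28 - 70) + 29/3)² = (√(-98) + 29/3)² = (7*I*√2 + 29/3)² = (29/3 + 7*I*√2)²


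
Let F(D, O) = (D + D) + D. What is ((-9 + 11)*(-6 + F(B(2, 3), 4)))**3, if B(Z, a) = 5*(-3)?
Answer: -1061208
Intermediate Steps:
B(Z, a) = -15
F(D, O) = 3*D (F(D, O) = 2*D + D = 3*D)
((-9 + 11)*(-6 + F(B(2, 3), 4)))**3 = ((-9 + 11)*(-6 + 3*(-15)))**3 = (2*(-6 - 45))**3 = (2*(-51))**3 = (-102)**3 = -1061208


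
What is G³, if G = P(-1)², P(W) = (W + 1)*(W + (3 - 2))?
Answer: 0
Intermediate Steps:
P(W) = (1 + W)² (P(W) = (1 + W)*(W + 1) = (1 + W)*(1 + W) = (1 + W)²)
G = 0 (G = ((1 - 1)²)² = (0²)² = 0² = 0)
G³ = 0³ = 0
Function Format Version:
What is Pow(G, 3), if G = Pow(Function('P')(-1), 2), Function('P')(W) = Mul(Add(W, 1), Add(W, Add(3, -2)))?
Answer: 0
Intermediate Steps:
Function('P')(W) = Pow(Add(1, W), 2) (Function('P')(W) = Mul(Add(1, W), Add(W, 1)) = Mul(Add(1, W), Add(1, W)) = Pow(Add(1, W), 2))
G = 0 (G = Pow(Pow(Add(1, -1), 2), 2) = Pow(Pow(0, 2), 2) = Pow(0, 2) = 0)
Pow(G, 3) = Pow(0, 3) = 0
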